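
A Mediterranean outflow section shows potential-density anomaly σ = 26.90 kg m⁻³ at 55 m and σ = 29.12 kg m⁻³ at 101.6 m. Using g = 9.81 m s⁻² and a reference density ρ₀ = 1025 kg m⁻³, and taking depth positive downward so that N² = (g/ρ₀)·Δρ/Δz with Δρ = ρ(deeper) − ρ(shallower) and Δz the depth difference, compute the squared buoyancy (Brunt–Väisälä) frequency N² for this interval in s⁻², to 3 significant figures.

4.56 × 10⁻⁴ s⁻²

Δρ = 1029.12 − 1026.90 = 2.22 kg m⁻³ over Δz = 101.6 − 55 = 46.6 m.
N² = (9.81/1025) × (2.22/46.6) = 4.5594 × 10⁻⁴ s⁻² ≈ 4.56 × 10⁻⁴ s⁻².
N² > 0, so the interval is statically stable.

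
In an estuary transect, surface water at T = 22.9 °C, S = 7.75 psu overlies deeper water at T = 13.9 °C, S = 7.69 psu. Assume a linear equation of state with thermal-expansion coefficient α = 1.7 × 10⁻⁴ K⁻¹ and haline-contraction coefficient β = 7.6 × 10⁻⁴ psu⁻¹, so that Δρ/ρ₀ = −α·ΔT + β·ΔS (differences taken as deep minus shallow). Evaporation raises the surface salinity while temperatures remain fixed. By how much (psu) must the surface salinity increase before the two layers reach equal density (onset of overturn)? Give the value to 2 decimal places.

Neutral buoyancy requires −α(T_deep − T_surf) + β(S_deep − S_surf′) = 0.
S_surf′ = S_deep − (α/β)·ΔT = 7.69 − (1.7 × 10⁻⁴/7.6 × 10⁻⁴)·(-9.0) = 9.7032 psu.
Increase required: 9.7032 − 7.75 = 1.9532 psu.

1.95 psu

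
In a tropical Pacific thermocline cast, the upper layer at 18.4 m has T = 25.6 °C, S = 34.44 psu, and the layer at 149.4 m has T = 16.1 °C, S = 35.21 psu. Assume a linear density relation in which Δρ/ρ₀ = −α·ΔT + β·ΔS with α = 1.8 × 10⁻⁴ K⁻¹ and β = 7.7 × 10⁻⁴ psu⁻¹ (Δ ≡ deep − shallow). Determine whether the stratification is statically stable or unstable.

ΔT = 16.1 − 25.6 = -9.5 K and ΔS = 35.21 − 34.44 = +0.77 psu (deep − shallow).
−αΔT = 1.71 × 10⁻³; βΔS = 5.929 × 10⁻⁴; sum Δρ/ρ₀ = 2.3029 × 10⁻³.
Δρ/ρ₀ > 0, so Δρ > 0: deeper water is denser → statically stable.

stable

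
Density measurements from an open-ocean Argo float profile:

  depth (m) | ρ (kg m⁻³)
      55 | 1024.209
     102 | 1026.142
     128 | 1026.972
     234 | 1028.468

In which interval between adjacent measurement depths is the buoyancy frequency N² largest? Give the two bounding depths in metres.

55–102 m

Compute the density gradient over each adjacent pair:
  55–102 m: Δρ/Δz = 1.933/47 = 0.041 kg m⁻⁴
  102–128 m: Δρ/Δz = 0.830/26 = 0.032 kg m⁻⁴
  128–234 m: Δρ/Δz = 1.496/106 = 0.014 kg m⁻⁴
The largest gradient is in the 55–102 m interval — the pycnocline.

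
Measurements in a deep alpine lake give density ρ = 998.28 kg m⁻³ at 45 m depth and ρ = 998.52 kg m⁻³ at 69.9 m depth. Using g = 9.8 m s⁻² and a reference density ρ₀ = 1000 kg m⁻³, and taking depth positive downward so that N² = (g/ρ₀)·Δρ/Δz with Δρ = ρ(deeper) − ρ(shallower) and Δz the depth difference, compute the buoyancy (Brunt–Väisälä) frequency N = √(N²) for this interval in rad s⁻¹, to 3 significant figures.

9.72 × 10⁻³ rad s⁻¹

Δρ = 998.52 − 998.28 = 0.24 kg m⁻³ over Δz = 69.9 − 45 = 24.9 m.
N² = (9.8/1000) × (0.24/24.9) = 9.4458 × 10⁻⁵ s⁻².
N = √(9.4458 × 10⁻⁵) = 9.7190 × 10⁻³ rad s⁻¹ ≈ 9.72 × 10⁻³ rad s⁻¹.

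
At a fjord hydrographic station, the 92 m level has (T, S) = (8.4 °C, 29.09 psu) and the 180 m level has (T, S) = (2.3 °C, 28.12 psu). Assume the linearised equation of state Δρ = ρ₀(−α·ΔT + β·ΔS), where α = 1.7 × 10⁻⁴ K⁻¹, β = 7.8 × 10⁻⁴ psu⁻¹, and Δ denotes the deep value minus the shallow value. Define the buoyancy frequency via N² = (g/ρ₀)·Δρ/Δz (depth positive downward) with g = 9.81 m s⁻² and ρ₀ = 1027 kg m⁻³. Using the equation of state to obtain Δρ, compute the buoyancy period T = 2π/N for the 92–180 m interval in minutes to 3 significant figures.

ΔT = -6.1 K, ΔS = -0.97 psu (deep − shallow).
Δρ/ρ₀ = −αΔT + βΔS = 1.037 × 10⁻³ − 7.566 × 10⁻⁴ = 2.804 × 10⁻⁴, so Δρ ≈ 0.2880 kg m⁻³.
N² = (g/ρ₀)·Δρ/Δz = g·(Δρ/ρ₀)/Δz = 9.81 × 2.804 × 10⁻⁴ / 88 = 3.1258 × 10⁻⁵ s⁻².
N = √(3.1258 × 10⁻⁵) = 5.5909 × 10⁻³ rad s⁻¹ → T = 2π/N = 1.1238 × 10³ s = 18.730 min ≈ 18.7 min.

18.7 min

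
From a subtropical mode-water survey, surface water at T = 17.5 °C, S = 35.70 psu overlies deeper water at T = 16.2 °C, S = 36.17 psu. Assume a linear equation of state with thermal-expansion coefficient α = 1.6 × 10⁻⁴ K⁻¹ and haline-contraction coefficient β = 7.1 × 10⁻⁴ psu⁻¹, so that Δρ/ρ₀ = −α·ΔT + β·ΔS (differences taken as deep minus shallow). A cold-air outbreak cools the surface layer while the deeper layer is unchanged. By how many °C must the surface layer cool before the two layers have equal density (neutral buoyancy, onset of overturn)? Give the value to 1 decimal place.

Neutral buoyancy requires Δρ = 0, i.e. −α(T_deep − T_surf′) + β(S_deep − S_surf) = 0.
T_surf′ = T_deep − (β/α)·ΔS = 16.2 − (7.1 × 10⁻⁴/1.6 × 10⁻⁴)·(+0.47) = 14.114 °C.
Cooling required: 17.5 − (14.114) = 3.386 °C.

3.4 °C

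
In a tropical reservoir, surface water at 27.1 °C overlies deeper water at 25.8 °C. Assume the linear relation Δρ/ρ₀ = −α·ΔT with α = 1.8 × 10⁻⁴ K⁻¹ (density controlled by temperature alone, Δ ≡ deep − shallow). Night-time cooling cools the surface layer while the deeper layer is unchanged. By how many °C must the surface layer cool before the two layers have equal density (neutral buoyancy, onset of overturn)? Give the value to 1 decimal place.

1.3 °C

With temperature the only control, equal density requires T_surf′ = T_deep.
T_surf′ = 25.8 °C.
Cooling required: 27.1 − 25.8 = 1.3 °C.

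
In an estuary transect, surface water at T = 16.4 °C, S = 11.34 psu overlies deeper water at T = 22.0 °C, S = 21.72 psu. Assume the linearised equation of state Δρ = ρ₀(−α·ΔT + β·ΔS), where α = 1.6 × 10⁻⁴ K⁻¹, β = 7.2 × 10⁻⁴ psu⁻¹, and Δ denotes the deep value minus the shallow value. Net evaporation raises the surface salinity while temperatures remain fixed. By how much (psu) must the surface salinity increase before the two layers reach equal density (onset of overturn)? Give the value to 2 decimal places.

Neutral buoyancy requires −α(T_deep − T_surf) + β(S_deep − S_surf′) = 0.
S_surf′ = S_deep − (α/β)·ΔT = 21.72 − (1.6 × 10⁻⁴/7.2 × 10⁻⁴)·(+5.6) = 20.4756 psu.
Increase required: 20.4756 − 11.34 = 9.1356 psu.

9.14 psu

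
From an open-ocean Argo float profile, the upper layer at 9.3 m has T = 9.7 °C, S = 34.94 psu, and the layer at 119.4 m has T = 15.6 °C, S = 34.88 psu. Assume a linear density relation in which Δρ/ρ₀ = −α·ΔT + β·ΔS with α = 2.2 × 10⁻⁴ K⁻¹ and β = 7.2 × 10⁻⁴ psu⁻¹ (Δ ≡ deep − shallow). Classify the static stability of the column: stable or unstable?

unstable

ΔT = 15.6 − 9.7 = +5.9 K and ΔS = 34.88 − 34.94 = -0.06 psu (deep − shallow).
−αΔT = -1.298 × 10⁻³; βΔS = -4.32 × 10⁻⁵; sum Δρ/ρ₀ = -1.3412 × 10⁻³.
Δρ/ρ₀ < 0, so Δρ < 0: deeper water is lighter → statically unstable; the column would overturn.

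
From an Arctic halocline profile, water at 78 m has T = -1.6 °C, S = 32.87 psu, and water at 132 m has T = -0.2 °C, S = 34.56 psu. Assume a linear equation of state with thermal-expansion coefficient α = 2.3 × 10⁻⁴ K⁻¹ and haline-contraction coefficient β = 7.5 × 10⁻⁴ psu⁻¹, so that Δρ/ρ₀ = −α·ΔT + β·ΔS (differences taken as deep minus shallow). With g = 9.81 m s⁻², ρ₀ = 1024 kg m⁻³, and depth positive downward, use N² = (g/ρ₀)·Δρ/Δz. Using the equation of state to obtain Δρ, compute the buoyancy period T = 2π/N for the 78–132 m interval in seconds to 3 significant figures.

479 s

ΔT = +1.4 K, ΔS = +1.69 psu (deep − shallow).
Δρ/ρ₀ = −αΔT + βΔS = -3.22 × 10⁻⁴ + 1.2675 × 10⁻³ = 9.455 × 10⁻⁴, so Δρ ≈ 0.9682 kg m⁻³.
N² = (g/ρ₀)·Δρ/Δz = g·(Δρ/ρ₀)/Δz = 9.81 × 9.455 × 10⁻⁴ / 54 = 1.7177 × 10⁻⁴ s⁻².
N = √(1.7177 × 10⁻⁴) = 0.013106 rad s⁻¹ → T = 2π/N = 479.41 s ≈ 479 s.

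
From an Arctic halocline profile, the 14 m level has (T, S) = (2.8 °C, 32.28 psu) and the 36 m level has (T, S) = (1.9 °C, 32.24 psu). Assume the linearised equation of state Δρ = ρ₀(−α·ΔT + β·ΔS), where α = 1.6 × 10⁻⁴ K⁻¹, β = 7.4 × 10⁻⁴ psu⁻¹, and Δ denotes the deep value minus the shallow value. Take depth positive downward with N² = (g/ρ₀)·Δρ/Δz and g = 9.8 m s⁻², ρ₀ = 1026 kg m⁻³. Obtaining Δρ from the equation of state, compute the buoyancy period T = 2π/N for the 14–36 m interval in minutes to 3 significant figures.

ΔT = -0.9 K, ΔS = -0.04 psu (deep − shallow).
Δρ/ρ₀ = −αΔT + βΔS = 1.44 × 10⁻⁴ − 2.96 × 10⁻⁵ = 1.144 × 10⁻⁴, so Δρ ≈ 0.1174 kg m⁻³.
N² = (g/ρ₀)·Δρ/Δz = g·(Δρ/ρ₀)/Δz = 9.8 × 1.144 × 10⁻⁴ / 22 = 5.0960 × 10⁻⁵ s⁻².
N = √(5.0960 × 10⁻⁵) = 7.1386 × 10⁻³ rad s⁻¹ → T = 2π/N = 880.17 s = 14.669 min ≈ 14.7 min.

14.7 min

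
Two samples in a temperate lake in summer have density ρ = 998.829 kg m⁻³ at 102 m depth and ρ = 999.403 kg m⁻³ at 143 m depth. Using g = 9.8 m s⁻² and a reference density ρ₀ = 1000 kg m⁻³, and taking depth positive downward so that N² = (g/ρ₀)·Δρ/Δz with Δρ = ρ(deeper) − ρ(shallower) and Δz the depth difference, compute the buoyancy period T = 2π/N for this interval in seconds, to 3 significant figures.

Δρ = 999.403 − 998.829 = 0.574 kg m⁻³ over Δz = 143 − 102 = 41 m.
N² = (9.8/1000) × (0.574/41) = 1.3720 × 10⁻⁴ s⁻².
N = √(1.3720 × 10⁻⁴) = 0.011713 rad s⁻¹, so T = 2π/N = 536.43 s ≈ 536 s.

536 s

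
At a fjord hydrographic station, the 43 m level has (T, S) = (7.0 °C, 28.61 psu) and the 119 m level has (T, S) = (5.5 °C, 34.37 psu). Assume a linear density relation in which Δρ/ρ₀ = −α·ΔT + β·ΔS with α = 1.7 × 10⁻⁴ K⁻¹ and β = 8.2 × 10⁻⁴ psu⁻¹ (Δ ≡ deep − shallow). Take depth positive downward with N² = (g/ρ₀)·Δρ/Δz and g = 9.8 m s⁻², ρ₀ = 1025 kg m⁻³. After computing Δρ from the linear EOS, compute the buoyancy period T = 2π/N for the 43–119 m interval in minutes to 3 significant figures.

ΔT = -1.5 K, ΔS = +5.76 psu (deep − shallow).
Δρ/ρ₀ = −αΔT + βΔS = 2.55 × 10⁻⁴ + 4.7232 × 10⁻³ = 4.9782 × 10⁻³, so Δρ ≈ 5.103 kg m⁻³.
N² = (g/ρ₀)·Δρ/Δz = g·(Δρ/ρ₀)/Δz = 9.8 × 4.9782 × 10⁻³ / 76 = 6.4193 × 10⁻⁴ s⁻².
N = √(6.4193 × 10⁻⁴) = 0.025336 rad s⁻¹ → T = 2π/N = 247.99 s = 4.1332 min ≈ 4.13 min.

4.13 min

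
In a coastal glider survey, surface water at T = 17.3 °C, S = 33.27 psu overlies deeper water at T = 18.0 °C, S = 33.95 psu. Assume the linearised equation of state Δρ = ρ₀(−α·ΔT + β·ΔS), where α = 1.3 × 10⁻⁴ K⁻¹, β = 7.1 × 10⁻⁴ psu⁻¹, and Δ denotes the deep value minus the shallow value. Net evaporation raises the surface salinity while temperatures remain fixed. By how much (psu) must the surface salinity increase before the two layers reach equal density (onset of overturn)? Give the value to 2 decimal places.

0.55 psu

Neutral buoyancy requires −α(T_deep − T_surf) + β(S_deep − S_surf′) = 0.
S_surf′ = S_deep − (α/β)·ΔT = 33.95 − (1.3 × 10⁻⁴/7.1 × 10⁻⁴)·(+0.7) = 33.8218 psu.
Increase required: 33.8218 − 33.27 = 0.5518 psu.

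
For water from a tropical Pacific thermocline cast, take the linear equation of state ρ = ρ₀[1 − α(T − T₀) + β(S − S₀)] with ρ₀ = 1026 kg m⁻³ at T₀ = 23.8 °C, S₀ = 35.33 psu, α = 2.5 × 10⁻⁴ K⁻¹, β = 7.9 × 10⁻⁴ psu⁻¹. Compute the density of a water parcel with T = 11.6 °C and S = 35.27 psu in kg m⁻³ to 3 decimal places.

T − T₀ = -12.2 K, S − S₀ = -0.06 psu.
Bracket = 1 − α·(-12.2) + β·(-0.06) = 1 + (3.0026 × 10⁻³) = 1.0030026.
ρ = 1026 × 1.0030026 = 1029.081 kg m⁻³.

1029.081 kg m⁻³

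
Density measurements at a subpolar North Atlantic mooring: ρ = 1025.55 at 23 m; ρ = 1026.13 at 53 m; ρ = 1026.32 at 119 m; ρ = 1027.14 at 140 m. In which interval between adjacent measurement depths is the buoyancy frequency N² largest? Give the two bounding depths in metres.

119–140 m

Compute the density gradient over each adjacent pair:
  23–53 m: Δρ/Δz = 0.58/30 = 0.019 kg m⁻⁴
  53–119 m: Δρ/Δz = 0.19/66 = 2.9 × 10⁻³ kg m⁻⁴
  119–140 m: Δρ/Δz = 0.82/21 = 0.039 kg m⁻⁴
The largest gradient is in the 119–140 m interval — the pycnocline.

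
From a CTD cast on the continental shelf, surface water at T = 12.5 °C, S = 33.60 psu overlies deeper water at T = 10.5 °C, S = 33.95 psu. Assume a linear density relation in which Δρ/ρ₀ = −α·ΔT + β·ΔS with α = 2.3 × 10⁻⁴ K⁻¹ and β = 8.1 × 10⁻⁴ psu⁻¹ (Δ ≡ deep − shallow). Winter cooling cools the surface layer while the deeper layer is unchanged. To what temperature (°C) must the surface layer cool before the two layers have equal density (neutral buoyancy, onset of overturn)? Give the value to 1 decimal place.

9.3 °C

Neutral buoyancy requires Δρ = 0, i.e. −α(T_deep − T_surf′) + β(S_deep − S_surf) = 0.
T_surf′ = T_deep − (β/α)·ΔS = 10.5 − (8.1 × 10⁻⁴/2.3 × 10⁻⁴)·(+0.35) = 9.267 °C.
Cooling required: 12.5 − (9.267) = 3.233 °C.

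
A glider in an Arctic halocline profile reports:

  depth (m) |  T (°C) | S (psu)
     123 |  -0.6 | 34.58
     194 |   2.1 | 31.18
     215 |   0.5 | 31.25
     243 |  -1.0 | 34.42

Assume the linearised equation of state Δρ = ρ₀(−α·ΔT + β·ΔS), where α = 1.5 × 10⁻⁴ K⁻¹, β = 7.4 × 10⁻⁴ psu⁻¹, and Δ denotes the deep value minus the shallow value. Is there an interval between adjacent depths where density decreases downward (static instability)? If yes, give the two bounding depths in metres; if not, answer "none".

Evaluate Δρ/ρ₀ = −αΔT + βΔS across each adjacent pair:
  123–194 m: −αΔT+βΔS = −(1.5 × 10⁻⁴)(+2.7)+(7.4 × 10⁻⁴)(-3.40) = -2.9 × 10⁻³ → UNSTABLE
  194–215 m: −αΔT+βΔS = −(1.5 × 10⁻⁴)(-1.6)+(7.4 × 10⁻⁴)(+0.07) = 2.9 × 10⁻⁴ → stable
  215–243 m: −αΔT+βΔS = −(1.5 × 10⁻⁴)(-1.5)+(7.4 × 10⁻⁴)(+3.17) = 2.6 × 10⁻³ → stable
The 123–194 m interval has Δρ < 0: lighter water underlies denser water.

123–194 m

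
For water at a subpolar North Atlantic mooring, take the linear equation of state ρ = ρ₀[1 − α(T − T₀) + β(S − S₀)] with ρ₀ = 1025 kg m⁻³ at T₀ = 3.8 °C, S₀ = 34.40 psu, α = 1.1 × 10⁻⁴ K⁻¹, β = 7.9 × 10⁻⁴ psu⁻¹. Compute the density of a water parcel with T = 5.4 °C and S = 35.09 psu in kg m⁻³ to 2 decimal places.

1025.38 kg m⁻³

T − T₀ = +1.6 K, S − S₀ = +0.69 psu.
Bracket = 1 − α·(+1.6) + β·(+0.69) = 1 + (3.691 × 10⁻⁴) = 1.0003691.
ρ = 1025 × 1.0003691 = 1025.38 kg m⁻³.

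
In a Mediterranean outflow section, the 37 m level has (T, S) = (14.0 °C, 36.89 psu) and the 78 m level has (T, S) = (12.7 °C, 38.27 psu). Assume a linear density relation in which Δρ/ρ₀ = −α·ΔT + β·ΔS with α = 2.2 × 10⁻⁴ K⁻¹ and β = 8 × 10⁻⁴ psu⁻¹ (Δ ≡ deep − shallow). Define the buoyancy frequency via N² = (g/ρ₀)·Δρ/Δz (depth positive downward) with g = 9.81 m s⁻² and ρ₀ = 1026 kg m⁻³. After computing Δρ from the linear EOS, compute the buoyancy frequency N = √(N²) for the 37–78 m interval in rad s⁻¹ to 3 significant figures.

ΔT = -1.3 K, ΔS = +1.38 psu (deep − shallow).
Δρ/ρ₀ = −αΔT + βΔS = 2.86 × 10⁻⁴ + 1.104 × 10⁻³ = 1.39 × 10⁻³, so Δρ ≈ 1.426 kg m⁻³.
N² = (g/ρ₀)·Δρ/Δz = g·(Δρ/ρ₀)/Δz = 9.81 × 1.39 × 10⁻³ / 41 = 3.3258 × 10⁻⁴ s⁻².
N = √(3.3258 × 10⁻⁴) = 0.018237 rad s⁻¹ ≈ 0.0182 rad s⁻¹.

0.0182 rad s⁻¹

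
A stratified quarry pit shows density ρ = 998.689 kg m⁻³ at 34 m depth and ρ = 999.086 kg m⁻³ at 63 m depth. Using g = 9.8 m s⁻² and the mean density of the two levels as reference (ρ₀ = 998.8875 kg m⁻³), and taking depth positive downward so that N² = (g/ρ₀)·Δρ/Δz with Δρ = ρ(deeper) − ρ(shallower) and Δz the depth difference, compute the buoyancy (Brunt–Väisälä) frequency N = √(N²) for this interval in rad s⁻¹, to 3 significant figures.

Δρ = 999.086 − 998.689 = 0.397 kg m⁻³ over Δz = 63 − 34 = 29 m.
N² = (9.8/998.8875) × (0.397/29) = 1.3431 × 10⁻⁴ s⁻².
N = √(1.3431 × 10⁻⁴) = 0.011589 rad s⁻¹ ≈ 0.0116 rad s⁻¹.

0.0116 rad s⁻¹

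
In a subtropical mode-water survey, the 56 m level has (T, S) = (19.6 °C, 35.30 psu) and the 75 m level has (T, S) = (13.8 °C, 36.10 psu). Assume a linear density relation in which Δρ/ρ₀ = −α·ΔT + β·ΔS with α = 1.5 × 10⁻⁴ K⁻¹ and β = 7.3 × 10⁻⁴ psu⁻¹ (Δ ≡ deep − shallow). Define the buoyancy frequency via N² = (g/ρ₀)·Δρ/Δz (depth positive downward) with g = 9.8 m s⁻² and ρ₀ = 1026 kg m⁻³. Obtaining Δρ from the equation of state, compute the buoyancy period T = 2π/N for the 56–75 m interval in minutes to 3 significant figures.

ΔT = -5.8 K, ΔS = +0.80 psu (deep − shallow).
Δρ/ρ₀ = −αΔT + βΔS = 8.70 × 10⁻⁴ + 5.84 × 10⁻⁴ = 1.454 × 10⁻³, so Δρ ≈ 1.492 kg m⁻³.
N² = (g/ρ₀)·Δρ/Δz = g·(Δρ/ρ₀)/Δz = 9.8 × 1.454 × 10⁻³ / 19 = 7.4996 × 10⁻⁴ s⁻².
N = √(7.4996 × 10⁻⁴) = 0.027385 rad s⁻¹ → T = 2π/N = 229.44 s = 3.8240 min ≈ 3.82 min.

3.82 min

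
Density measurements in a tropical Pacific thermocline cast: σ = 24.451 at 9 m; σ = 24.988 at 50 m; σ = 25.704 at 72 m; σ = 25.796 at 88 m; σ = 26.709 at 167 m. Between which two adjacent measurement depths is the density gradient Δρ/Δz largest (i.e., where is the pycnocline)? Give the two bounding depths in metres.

Compute the density gradient over each adjacent pair:
  9–50 m: Δρ/Δz = 0.537/41 = 0.013 kg m⁻⁴
  50–72 m: Δρ/Δz = 0.716/22 = 0.033 kg m⁻⁴
  72–88 m: Δρ/Δz = 0.092/16 = 5.7 × 10⁻³ kg m⁻⁴
  88–167 m: Δρ/Δz = 0.913/79 = 0.012 kg m⁻⁴
The largest gradient is in the 50–72 m interval — the pycnocline.

50–72 m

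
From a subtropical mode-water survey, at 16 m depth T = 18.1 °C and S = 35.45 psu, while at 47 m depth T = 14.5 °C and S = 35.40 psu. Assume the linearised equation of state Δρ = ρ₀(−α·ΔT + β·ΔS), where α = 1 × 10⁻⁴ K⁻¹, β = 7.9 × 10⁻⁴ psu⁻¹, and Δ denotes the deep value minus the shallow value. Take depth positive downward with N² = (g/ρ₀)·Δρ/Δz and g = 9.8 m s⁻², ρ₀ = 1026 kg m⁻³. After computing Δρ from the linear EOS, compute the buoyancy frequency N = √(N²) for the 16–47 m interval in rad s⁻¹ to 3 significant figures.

0.0101 rad s⁻¹

ΔT = -3.6 K, ΔS = -0.05 psu (deep − shallow).
Δρ/ρ₀ = −αΔT + βΔS = 3.60 × 10⁻⁴ − 3.95 × 10⁻⁵ = 3.205 × 10⁻⁴, so Δρ ≈ 0.3288 kg m⁻³.
N² = (g/ρ₀)·Δρ/Δz = g·(Δρ/ρ₀)/Δz = 9.8 × 3.205 × 10⁻⁴ / 31 = 1.0132 × 10⁻⁴ s⁻².
N = √(1.0132 × 10⁻⁴) = 0.010066 rad s⁻¹ ≈ 0.0101 rad s⁻¹.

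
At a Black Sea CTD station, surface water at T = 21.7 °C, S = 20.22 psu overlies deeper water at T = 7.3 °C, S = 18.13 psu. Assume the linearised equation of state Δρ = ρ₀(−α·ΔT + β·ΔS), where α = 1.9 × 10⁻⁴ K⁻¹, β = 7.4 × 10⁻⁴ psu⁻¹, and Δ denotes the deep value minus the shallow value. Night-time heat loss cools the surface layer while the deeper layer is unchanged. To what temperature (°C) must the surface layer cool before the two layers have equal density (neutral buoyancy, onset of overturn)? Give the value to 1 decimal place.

Neutral buoyancy requires Δρ = 0, i.e. −α(T_deep − T_surf′) + β(S_deep − S_surf) = 0.
T_surf′ = T_deep − (β/α)·ΔS = 7.3 − (7.4 × 10⁻⁴/1.9 × 10⁻⁴)·(-2.09) = 15.440 °C.
Cooling required: 21.7 − (15.440) = 6.260 °C.

15.4 °C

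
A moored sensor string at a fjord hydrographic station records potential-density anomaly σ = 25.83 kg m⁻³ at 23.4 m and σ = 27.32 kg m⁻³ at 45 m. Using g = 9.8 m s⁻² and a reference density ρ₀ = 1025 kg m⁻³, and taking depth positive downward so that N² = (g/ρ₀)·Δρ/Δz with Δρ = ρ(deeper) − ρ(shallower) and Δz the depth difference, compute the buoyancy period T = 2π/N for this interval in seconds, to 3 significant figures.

245 s

Δρ = 1027.32 − 1025.83 = 1.49 kg m⁻³ over Δz = 45 − 23.4 = 21.6 m.
N² = (9.8/1025) × (1.49/21.6) = 6.5953 × 10⁻⁴ s⁻².
N = √(6.5953 × 10⁻⁴) = 0.025681 rad s⁻¹, so T = 2π/N = 244.66 s ≈ 245 s.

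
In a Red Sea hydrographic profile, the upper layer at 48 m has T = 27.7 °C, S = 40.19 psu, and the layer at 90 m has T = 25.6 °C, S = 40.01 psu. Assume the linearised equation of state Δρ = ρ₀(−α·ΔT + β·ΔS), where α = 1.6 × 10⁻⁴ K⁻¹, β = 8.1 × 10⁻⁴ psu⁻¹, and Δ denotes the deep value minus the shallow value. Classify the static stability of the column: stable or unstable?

ΔT = 25.6 − 27.7 = -2.1 K and ΔS = 40.01 − 40.19 = -0.18 psu (deep − shallow).
−αΔT = 3.36 × 10⁻⁴; βΔS = -1.458 × 10⁻⁴; sum Δρ/ρ₀ = 1.902 × 10⁻⁴.
Δρ/ρ₀ > 0, so Δρ > 0: deeper water is denser → statically stable.

stable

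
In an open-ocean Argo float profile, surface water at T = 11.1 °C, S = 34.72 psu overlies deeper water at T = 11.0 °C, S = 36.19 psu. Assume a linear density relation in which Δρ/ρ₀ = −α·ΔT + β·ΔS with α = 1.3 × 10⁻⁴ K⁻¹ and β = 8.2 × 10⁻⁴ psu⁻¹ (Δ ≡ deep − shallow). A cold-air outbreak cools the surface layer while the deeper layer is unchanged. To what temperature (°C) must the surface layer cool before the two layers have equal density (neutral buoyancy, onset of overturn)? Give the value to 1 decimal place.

Neutral buoyancy requires Δρ = 0, i.e. −α(T_deep − T_surf′) + β(S_deep − S_surf) = 0.
T_surf′ = T_deep − (β/α)·ΔS = 11.0 − (8.2 × 10⁻⁴/1.3 × 10⁻⁴)·(+1.47) = 1.728 °C.
Cooling required: 11.1 − (1.728) = 9.372 °C.

1.7 °C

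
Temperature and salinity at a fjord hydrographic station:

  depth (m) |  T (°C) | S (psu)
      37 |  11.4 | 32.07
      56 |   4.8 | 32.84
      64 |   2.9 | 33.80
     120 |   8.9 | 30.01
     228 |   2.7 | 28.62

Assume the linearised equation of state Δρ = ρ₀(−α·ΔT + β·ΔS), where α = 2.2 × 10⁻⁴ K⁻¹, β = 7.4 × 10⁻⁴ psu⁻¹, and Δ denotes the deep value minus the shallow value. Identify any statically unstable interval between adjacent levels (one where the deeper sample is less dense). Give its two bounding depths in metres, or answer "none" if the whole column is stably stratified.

Evaluate Δρ/ρ₀ = −αΔT + βΔS across each adjacent pair:
  37–56 m: −αΔT+βΔS = −(2.2 × 10⁻⁴)(-6.6)+(7.4 × 10⁻⁴)(+0.77) = 2.0 × 10⁻³ → stable
  56–64 m: −αΔT+βΔS = −(2.2 × 10⁻⁴)(-1.9)+(7.4 × 10⁻⁴)(+0.96) = 1.1 × 10⁻³ → stable
  64–120 m: −αΔT+βΔS = −(2.2 × 10⁻⁴)(+6.0)+(7.4 × 10⁻⁴)(-3.79) = -4.1 × 10⁻³ → UNSTABLE
  120–228 m: −αΔT+βΔS = −(2.2 × 10⁻⁴)(-6.2)+(7.4 × 10⁻⁴)(-1.39) = 3.4 × 10⁻⁴ → stable
The 64–120 m interval has Δρ < 0: lighter water underlies denser water.

64–120 m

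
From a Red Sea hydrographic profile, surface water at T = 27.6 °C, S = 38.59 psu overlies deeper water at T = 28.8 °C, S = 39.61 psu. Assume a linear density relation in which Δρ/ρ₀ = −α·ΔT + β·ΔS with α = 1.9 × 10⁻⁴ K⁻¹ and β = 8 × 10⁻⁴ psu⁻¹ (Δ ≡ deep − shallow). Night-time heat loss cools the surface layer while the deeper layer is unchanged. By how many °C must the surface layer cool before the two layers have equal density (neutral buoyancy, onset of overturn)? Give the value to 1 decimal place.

Neutral buoyancy requires Δρ = 0, i.e. −α(T_deep − T_surf′) + β(S_deep − S_surf) = 0.
T_surf′ = T_deep − (β/α)·ΔS = 28.8 − (8 × 10⁻⁴/1.9 × 10⁻⁴)·(+1.02) = 24.505 °C.
Cooling required: 27.6 − (24.505) = 3.095 °C.

3.1 °C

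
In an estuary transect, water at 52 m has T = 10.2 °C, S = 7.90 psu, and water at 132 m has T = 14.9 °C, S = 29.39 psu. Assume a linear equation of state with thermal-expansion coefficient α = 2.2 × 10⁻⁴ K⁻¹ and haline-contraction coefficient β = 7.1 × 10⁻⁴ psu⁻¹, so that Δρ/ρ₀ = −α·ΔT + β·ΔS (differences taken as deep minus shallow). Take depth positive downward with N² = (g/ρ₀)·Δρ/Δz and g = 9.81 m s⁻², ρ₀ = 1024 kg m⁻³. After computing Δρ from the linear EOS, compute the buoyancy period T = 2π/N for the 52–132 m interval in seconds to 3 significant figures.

150 s

ΔT = +4.7 K, ΔS = +21.49 psu (deep − shallow).
Δρ/ρ₀ = −αΔT + βΔS = -1.034 × 10⁻³ + 0.0152579 = 0.0142239, so Δρ ≈ 14.57 kg m⁻³.
N² = (g/ρ₀)·Δρ/Δz = g·(Δρ/ρ₀)/Δz = 9.81 × 0.0142239 / 80 = 1.7442 × 10⁻³ s⁻².
N = √(1.7442 × 10⁻³) = 0.041764 rad s⁻¹ → T = 2π/N = 150.45 s ≈ 150 s.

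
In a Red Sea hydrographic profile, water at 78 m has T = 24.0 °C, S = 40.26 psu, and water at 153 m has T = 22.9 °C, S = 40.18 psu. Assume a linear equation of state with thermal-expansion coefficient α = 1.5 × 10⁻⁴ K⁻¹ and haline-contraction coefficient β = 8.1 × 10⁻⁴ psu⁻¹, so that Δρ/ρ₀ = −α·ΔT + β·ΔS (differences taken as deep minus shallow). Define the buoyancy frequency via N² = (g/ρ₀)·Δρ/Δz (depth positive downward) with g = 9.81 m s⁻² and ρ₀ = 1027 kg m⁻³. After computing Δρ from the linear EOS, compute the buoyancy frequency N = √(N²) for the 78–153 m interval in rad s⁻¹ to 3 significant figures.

3.62 × 10⁻³ rad s⁻¹

ΔT = -1.1 K, ΔS = -0.08 psu (deep − shallow).
Δρ/ρ₀ = −αΔT + βΔS = 1.65 × 10⁻⁴ − 6.48 × 10⁻⁵ = 1.002 × 10⁻⁴, so Δρ ≈ 0.1029 kg m⁻³.
N² = (g/ρ₀)·Δρ/Δz = g·(Δρ/ρ₀)/Δz = 9.81 × 1.002 × 10⁻⁴ / 75 = 1.3106 × 10⁻⁵ s⁻².
N = √(1.3106 × 10⁻⁵) = 3.6202 × 10⁻³ rad s⁻¹ ≈ 3.62 × 10⁻³ rad s⁻¹.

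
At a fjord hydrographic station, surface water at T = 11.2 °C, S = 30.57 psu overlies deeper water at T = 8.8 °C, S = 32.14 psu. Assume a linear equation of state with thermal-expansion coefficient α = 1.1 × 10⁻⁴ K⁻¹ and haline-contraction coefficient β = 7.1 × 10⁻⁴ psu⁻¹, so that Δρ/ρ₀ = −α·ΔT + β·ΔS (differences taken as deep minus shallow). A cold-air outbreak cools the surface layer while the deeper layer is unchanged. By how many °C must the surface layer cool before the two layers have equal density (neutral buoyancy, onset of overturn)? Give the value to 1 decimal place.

12.5 °C

Neutral buoyancy requires Δρ = 0, i.e. −α(T_deep − T_surf′) + β(S_deep − S_surf) = 0.
T_surf′ = T_deep − (β/α)·ΔS = 8.8 − (7.1 × 10⁻⁴/1.1 × 10⁻⁴)·(+1.57) = -1.334 °C.
Cooling required: 11.2 − (-1.334) = 12.534 °C.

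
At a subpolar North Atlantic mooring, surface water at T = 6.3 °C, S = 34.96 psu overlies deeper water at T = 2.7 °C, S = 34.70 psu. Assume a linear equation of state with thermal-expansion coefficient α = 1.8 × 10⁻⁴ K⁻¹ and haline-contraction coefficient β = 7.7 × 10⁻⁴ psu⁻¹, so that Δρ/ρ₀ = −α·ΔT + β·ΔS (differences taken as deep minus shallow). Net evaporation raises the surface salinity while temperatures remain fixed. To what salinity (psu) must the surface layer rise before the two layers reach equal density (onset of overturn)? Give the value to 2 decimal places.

35.54 psu

Neutral buoyancy requires −α(T_deep − T_surf) + β(S_deep − S_surf′) = 0.
S_surf′ = S_deep − (α/β)·ΔT = 34.70 − (1.8 × 10⁻⁴/7.7 × 10⁻⁴)·(-3.6) = 35.5416 psu.
Increase required: 35.5416 − 34.96 = 0.5816 psu.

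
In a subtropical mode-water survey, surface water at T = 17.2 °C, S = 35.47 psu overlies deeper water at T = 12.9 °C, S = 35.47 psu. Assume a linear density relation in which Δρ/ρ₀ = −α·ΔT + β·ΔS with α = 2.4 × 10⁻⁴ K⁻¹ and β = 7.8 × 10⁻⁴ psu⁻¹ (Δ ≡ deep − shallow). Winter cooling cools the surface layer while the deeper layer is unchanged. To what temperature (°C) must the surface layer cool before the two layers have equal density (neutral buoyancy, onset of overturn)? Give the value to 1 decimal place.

12.9 °C

Neutral buoyancy requires Δρ = 0, i.e. −α(T_deep − T_surf′) + β(S_deep − S_surf) = 0.
T_surf′ = T_deep − (β/α)·ΔS = 12.9 − (7.8 × 10⁻⁴/2.4 × 10⁻⁴)·(+0.00) = 12.900 °C.
Cooling required: 17.2 − (12.900) = 4.300 °C.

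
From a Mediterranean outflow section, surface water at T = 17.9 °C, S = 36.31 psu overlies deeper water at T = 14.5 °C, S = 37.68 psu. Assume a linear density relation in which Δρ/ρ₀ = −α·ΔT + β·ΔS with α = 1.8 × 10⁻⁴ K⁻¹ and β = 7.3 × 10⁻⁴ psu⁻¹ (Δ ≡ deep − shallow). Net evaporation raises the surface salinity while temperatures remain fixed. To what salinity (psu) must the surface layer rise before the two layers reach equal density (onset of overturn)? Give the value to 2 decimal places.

Neutral buoyancy requires −α(T_deep − T_surf) + β(S_deep − S_surf′) = 0.
S_surf′ = S_deep − (α/β)·ΔT = 37.68 − (1.8 × 10⁻⁴/7.3 × 10⁻⁴)·(-3.4) = 38.5184 psu.
Increase required: 38.5184 − 36.31 = 2.2084 psu.

38.52 psu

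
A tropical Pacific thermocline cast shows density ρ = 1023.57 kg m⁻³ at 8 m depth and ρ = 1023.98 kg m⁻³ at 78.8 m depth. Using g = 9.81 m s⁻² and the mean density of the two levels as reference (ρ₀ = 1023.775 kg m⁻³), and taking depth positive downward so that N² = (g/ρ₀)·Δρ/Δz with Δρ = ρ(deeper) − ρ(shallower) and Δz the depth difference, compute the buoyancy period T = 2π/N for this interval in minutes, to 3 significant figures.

Δρ = 1023.98 − 1023.57 = 0.41 kg m⁻³ over Δz = 78.8 − 8 = 70.8 m.
N² = (9.81/1023.775) × (0.41/70.8) = 5.5490 × 10⁻⁵ s⁻².
N = √(5.5490 × 10⁻⁵) = 7.4492 × 10⁻³ rad s⁻¹, so T = 2π/N = 843.47 s = 14.058 min ≈ 14.1 min.
A positive N² confirms static stability across the interval.

14.1 min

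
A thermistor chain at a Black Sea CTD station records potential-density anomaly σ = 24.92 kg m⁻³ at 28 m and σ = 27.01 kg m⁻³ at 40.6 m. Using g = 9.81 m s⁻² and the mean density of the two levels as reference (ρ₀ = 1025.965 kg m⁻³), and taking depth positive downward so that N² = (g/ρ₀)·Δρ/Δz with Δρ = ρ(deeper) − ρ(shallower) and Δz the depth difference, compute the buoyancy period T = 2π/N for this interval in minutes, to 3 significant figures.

2.63 min

Δρ = 1027.01 − 1024.92 = 2.09 kg m⁻³ over Δz = 40.6 − 28 = 12.6 m.
N² = (9.81/1025.965) × (2.09/12.6) = 1.5860 × 10⁻³ s⁻².
N = √(1.5860 × 10⁻³) = 0.039825 rad s⁻¹, so T = 2π/N = 157.77 s = 2.6295 min ≈ 2.63 min.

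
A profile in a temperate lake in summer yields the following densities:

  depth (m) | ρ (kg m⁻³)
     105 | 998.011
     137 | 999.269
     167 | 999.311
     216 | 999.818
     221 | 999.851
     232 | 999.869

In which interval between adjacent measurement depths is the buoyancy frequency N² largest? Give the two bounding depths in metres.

Compute the density gradient over each adjacent pair:
  105–137 m: Δρ/Δz = 1.258/32 = 0.039 kg m⁻⁴
  137–167 m: Δρ/Δz = 0.042/30 = 1.4 × 10⁻³ kg m⁻⁴
  167–216 m: Δρ/Δz = 0.507/49 = 0.010 kg m⁻⁴
  216–221 m: Δρ/Δz = 0.033/5 = 6.6 × 10⁻³ kg m⁻⁴
  221–232 m: Δρ/Δz = 0.018/11 = 1.6 × 10⁻³ kg m⁻⁴
The largest gradient is in the 105–137 m interval — the pycnocline.

105–137 m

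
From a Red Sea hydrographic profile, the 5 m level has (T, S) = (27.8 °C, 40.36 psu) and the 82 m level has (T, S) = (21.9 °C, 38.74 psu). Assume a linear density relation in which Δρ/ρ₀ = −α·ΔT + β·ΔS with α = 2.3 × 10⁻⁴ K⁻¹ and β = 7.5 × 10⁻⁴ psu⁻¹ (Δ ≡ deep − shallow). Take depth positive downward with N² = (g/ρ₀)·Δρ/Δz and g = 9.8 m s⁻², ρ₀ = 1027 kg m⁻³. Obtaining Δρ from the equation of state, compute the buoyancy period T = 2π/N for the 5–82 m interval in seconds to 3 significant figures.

1.48 × 10³ s

ΔT = -5.9 K, ΔS = -1.62 psu (deep − shallow).
Δρ/ρ₀ = −αΔT + βΔS = 1.357 × 10⁻³ − 1.215 × 10⁻³ = 1.42 × 10⁻⁴, so Δρ ≈ 0.1458 kg m⁻³.
N² = (g/ρ₀)·Δρ/Δz = g·(Δρ/ρ₀)/Δz = 9.8 × 1.42 × 10⁻⁴ / 77 = 1.8073 × 10⁻⁵ s⁻².
N = √(1.8073 × 10⁻⁵) = 4.2512 × 10⁻³ rad s⁻¹ → T = 2π/N = 1.4780 × 10³ s ≈ 1.48 × 10³ s.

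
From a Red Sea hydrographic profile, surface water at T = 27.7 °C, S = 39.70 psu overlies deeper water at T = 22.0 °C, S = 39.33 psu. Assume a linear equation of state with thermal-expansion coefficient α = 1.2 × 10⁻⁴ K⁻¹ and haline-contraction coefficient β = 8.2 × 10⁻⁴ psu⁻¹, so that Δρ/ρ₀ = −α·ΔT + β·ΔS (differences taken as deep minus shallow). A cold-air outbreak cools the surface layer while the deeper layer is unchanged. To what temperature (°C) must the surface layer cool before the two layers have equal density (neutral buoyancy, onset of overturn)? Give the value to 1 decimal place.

Neutral buoyancy requires Δρ = 0, i.e. −α(T_deep − T_surf′) + β(S_deep − S_surf) = 0.
T_surf′ = T_deep − (β/α)·ΔS = 22.0 − (8.2 × 10⁻⁴/1.2 × 10⁻⁴)·(-0.37) = 24.528 °C.
Cooling required: 27.7 − (24.528) = 3.172 °C.

24.5 °C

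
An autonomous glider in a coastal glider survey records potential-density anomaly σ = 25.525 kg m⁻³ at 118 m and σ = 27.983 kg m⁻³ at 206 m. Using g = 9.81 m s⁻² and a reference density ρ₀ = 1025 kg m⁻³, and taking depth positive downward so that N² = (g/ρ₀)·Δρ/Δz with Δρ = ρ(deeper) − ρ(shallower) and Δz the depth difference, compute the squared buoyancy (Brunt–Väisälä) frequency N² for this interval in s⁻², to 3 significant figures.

Δρ = 1027.983 − 1025.525 = 2.458 kg m⁻³ over Δz = 206 − 118 = 88 m.
N² = (9.81/1025) × (2.458/88) = 2.6733 × 10⁻⁴ s⁻² ≈ 2.67 × 10⁻⁴ s⁻².

2.67 × 10⁻⁴ s⁻²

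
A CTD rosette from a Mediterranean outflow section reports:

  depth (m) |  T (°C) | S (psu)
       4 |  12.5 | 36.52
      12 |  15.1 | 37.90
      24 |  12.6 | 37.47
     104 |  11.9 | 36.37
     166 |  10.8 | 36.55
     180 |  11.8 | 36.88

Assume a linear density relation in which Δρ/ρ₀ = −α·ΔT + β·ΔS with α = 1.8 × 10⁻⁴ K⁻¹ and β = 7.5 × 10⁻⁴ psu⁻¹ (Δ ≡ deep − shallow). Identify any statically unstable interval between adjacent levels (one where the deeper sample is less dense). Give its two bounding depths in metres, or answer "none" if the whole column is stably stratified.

24–104 m

Evaluate Δρ/ρ₀ = −αΔT + βΔS across each adjacent pair:
  4–12 m: −αΔT+βΔS = −(1.8 × 10⁻⁴)(+2.6)+(7.5 × 10⁻⁴)(+1.38) = 5.7 × 10⁻⁴ → stable
  12–24 m: −αΔT+βΔS = −(1.8 × 10⁻⁴)(-2.5)+(7.5 × 10⁻⁴)(-0.43) = 1.3 × 10⁻⁴ → stable
  24–104 m: −αΔT+βΔS = −(1.8 × 10⁻⁴)(-0.7)+(7.5 × 10⁻⁴)(-1.10) = -7.0 × 10⁻⁴ → UNSTABLE
  104–166 m: −αΔT+βΔS = −(1.8 × 10⁻⁴)(-1.1)+(7.5 × 10⁻⁴)(+0.18) = 3.3 × 10⁻⁴ → stable
  166–180 m: −αΔT+βΔS = −(1.8 × 10⁻⁴)(+1.0)+(7.5 × 10⁻⁴)(+0.33) = 6.7 × 10⁻⁵ → stable
The 24–104 m interval has Δρ < 0: lighter water underlies denser water.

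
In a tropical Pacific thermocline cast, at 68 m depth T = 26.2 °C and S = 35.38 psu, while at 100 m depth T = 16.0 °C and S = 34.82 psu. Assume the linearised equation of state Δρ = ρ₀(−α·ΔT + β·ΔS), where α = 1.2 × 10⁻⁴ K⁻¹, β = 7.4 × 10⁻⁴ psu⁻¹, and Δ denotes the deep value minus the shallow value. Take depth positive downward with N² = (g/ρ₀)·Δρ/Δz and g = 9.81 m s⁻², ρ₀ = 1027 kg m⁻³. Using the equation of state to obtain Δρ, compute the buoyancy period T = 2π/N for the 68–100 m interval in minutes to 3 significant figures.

ΔT = -10.2 K, ΔS = -0.56 psu (deep − shallow).
Δρ/ρ₀ = −αΔT + βΔS = 1.224 × 10⁻³ − 4.144 × 10⁻⁴ = 8.096 × 10⁻⁴, so Δρ ≈ 0.8315 kg m⁻³.
N² = (g/ρ₀)·Δρ/Δz = g·(Δρ/ρ₀)/Δz = 9.81 × 8.096 × 10⁻⁴ / 32 = 2.4819 × 10⁻⁴ s⁻².
N = √(2.4819 × 10⁻⁴) = 0.015754 rad s⁻¹ → T = 2π/N = 398.83 s = 6.6472 min ≈ 6.65 min.

6.65 min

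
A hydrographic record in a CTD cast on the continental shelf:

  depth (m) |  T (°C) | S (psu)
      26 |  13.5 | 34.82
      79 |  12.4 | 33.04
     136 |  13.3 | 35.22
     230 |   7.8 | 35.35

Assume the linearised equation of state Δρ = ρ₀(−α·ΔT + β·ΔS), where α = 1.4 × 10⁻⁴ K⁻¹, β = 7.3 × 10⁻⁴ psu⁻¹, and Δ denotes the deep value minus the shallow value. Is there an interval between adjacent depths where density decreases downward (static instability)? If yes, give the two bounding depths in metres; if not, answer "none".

26–79 m

Evaluate Δρ/ρ₀ = −αΔT + βΔS across each adjacent pair:
  26–79 m: −αΔT+βΔS = −(1.4 × 10⁻⁴)(-1.1)+(7.3 × 10⁻⁴)(-1.78) = -1.1 × 10⁻³ → UNSTABLE
  79–136 m: −αΔT+βΔS = −(1.4 × 10⁻⁴)(+0.9)+(7.3 × 10⁻⁴)(+2.18) = 1.5 × 10⁻³ → stable
  136–230 m: −αΔT+βΔS = −(1.4 × 10⁻⁴)(-5.5)+(7.3 × 10⁻⁴)(+0.13) = 8.6 × 10⁻⁴ → stable
The 26–79 m interval has Δρ < 0: lighter water underlies denser water.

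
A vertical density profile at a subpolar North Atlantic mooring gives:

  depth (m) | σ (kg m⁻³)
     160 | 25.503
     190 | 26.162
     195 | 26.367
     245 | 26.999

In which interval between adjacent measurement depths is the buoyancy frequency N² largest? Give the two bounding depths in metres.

Compute the density gradient over each adjacent pair:
  160–190 m: Δρ/Δz = 0.659/30 = 0.022 kg m⁻⁴
  190–195 m: Δρ/Δz = 0.205/5 = 0.041 kg m⁻⁴
  195–245 m: Δρ/Δz = 0.632/50 = 0.013 kg m⁻⁴
The largest gradient is in the 190–195 m interval — the pycnocline.

190–195 m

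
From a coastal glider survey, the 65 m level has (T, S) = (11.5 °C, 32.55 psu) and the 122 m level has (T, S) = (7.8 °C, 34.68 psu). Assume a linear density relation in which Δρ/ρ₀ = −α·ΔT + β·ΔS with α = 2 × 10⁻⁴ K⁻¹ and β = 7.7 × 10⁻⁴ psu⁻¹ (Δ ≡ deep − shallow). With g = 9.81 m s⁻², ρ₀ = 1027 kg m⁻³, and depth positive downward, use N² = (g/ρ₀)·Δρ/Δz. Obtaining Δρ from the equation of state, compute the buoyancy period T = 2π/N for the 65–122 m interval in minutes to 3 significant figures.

5.17 min

ΔT = -3.7 K, ΔS = +2.13 psu (deep − shallow).
Δρ/ρ₀ = −αΔT + βΔS = 7.40 × 10⁻⁴ + 1.6401 × 10⁻³ = 2.3801 × 10⁻³, so Δρ ≈ 2.444 kg m⁻³.
N² = (g/ρ₀)·Δρ/Δz = g·(Δρ/ρ₀)/Δz = 9.81 × 2.3801 × 10⁻³ / 57 = 4.0963 × 10⁻⁴ s⁻².
N = √(4.0963 × 10⁻⁴) = 0.020239 rad s⁻¹ → T = 2π/N = 310.45 s = 5.1742 min ≈ 5.17 min.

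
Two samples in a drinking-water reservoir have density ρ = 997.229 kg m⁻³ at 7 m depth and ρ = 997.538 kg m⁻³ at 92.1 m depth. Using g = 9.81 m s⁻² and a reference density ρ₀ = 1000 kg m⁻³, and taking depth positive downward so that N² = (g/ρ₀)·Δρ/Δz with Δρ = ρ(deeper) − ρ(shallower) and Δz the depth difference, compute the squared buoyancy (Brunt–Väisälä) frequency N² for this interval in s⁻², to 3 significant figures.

3.56 × 10⁻⁵ s⁻²

Δρ = 997.538 − 997.229 = 0.309 kg m⁻³ over Δz = 92.1 − 7 = 85.1 m.
N² = (9.81/1000) × (0.309/85.1) = 3.5620 × 10⁻⁵ s⁻² ≈ 3.56 × 10⁻⁵ s⁻².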